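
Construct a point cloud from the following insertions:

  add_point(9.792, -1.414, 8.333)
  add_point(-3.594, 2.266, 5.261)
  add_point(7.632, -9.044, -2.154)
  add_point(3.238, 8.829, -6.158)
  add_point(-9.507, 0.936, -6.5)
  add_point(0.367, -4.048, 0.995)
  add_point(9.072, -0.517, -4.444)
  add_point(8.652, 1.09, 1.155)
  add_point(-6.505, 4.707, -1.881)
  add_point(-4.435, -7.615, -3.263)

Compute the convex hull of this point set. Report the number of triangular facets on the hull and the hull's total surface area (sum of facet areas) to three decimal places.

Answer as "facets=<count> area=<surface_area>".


Points on the hull: [0, 1, 2, 3, 4, 6, 7, 8, 9] (9 of 10).

Facet areas (half cross-product norm):
  f1: (p1, p3, p0) → 104.2435
  f2: (p6, p3, p4) → 83.5949
  f3: (p6, p2, p4) → 83.7225
  f4: (p6, p2, p0) → 54.5063
  f5: (p8, p3, p4) → 35.9732
  f6: (p8, p1, p4) → 21.5569
  f7: (p8, p1, p3) → 45.7466
  f8: (p9, p2, p0) → 79.0859
  f9: (p9, p1, p0) → 92.9637
  f10: (p9, p2, p4) → 50.8564
  f11: (p9, p1, p4) → 63.0948
  f12: (p7, p3, p0) → 24.1915
  f13: (p7, p6, p0) → 13.6196
  f14: (p7, p6, p3) → 32.3200
Σ area = 785.476

Euler: V−E+F = 9−21+14 = 2.

facets=14 area=785.476


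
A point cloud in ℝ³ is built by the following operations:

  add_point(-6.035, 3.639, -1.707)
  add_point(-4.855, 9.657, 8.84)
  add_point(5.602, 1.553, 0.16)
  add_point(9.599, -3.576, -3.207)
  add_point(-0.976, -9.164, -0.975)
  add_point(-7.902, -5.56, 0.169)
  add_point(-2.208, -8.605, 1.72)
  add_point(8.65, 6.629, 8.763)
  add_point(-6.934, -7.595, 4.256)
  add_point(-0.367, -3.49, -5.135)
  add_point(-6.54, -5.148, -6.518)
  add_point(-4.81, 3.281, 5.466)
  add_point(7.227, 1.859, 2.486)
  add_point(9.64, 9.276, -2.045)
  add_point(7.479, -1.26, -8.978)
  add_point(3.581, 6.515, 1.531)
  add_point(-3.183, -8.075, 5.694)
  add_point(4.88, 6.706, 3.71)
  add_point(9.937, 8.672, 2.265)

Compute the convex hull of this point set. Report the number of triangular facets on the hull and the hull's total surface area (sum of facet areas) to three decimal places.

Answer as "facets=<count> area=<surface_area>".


12 of the 19 inputs are extreme points: [0, 1, 3, 4, 5, 7, 8, 10, 13, 14, 16, 18].

Triangle areas on the boundary:
  f1: (p0, p1, p5) → 55.2526
  f2: (p7, p1, p18) → 47.6143
  f3: (p7, p16, p1) → 119.1720
  f4: (p10, p0, p5) → 31.3302
  f5: (p10, p0, p14) → 72.5232
  f6: (p10, p4, p14) → 60.3382
  f7: (p13, p0, p14) → 96.4207
  f8: (p13, p1, p18) → 33.3898
  f9: (p13, p0, p1) → 98.6569
  f10: (p8, p4, p16) → 14.3745
  f11: (p8, p1, p5) → 41.3176
  f12: (p8, p16, p1) → 36.2253
  f13: (p8, p10, p5) → 8.6196
  f14: (p8, p10, p4) → 35.2616
  f15: (p3, p7, p16) → 122.4510
  f16: (p3, p4, p16) → 40.1491
  f17: (p3, p4, p14) → 39.9316
  f18: (p3, p7, p18) → 46.2362
  f19: (p3, p13, p18) → 28.1128
  f20: (p3, p13, p14) → 40.8043
Σ area = 1068.181

Euler characteristic 12−30+20 = 2 ✓

facets=20 area=1068.181


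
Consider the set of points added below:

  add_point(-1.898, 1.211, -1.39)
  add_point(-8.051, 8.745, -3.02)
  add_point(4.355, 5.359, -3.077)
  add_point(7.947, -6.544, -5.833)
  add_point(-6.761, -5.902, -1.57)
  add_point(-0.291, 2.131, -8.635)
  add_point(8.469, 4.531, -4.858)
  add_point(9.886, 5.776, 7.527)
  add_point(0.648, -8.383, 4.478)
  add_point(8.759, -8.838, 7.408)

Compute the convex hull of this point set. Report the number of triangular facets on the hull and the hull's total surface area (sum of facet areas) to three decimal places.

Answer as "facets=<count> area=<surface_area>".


8 of the 10 inputs are extreme points: [1, 3, 4, 5, 6, 7, 8, 9].

Facet areas (half cross-product norm):
  f1: (p6, p7, p1) → 107.3875
  f2: (p6, p5, p1) → 55.1271
  f3: (p8, p7, p1) → 162.8636
  f4: (p8, p9, p7) → 63.2767
  f5: (p4, p5, p1) → 70.4050
  f6: (p4, p8, p1) → 67.6825
  f7: (p3, p8, p9) → 53.2963
  f8: (p3, p4, p8) → 62.7409
  f9: (p3, p4, p5) → 74.6463
  f10: (p3, p6, p5) → 51.8975
  f11: (p3, p9, p7) → 97.4400
  f12: (p3, p6, p7) → 68.4371
Σ area = 935.200

Euler: V−E+F = 8−18+12 = 2.

facets=12 area=935.200


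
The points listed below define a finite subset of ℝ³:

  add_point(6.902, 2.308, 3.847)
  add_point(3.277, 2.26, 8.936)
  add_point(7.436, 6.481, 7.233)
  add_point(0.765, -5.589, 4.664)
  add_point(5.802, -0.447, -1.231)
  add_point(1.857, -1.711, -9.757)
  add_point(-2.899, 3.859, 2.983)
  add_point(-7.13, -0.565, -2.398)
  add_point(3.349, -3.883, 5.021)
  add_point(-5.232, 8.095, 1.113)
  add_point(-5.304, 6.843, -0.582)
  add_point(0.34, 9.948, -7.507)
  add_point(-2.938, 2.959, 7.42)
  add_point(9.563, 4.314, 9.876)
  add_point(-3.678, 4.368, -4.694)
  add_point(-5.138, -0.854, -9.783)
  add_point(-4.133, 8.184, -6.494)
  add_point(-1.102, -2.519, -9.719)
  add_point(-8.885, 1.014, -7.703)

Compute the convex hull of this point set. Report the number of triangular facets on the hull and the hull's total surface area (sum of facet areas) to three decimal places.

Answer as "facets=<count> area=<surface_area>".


Points on the hull: [1, 2, 3, 4, 5, 7, 8, 9, 11, 12, 13, 15, 16, 17, 18] (15 of 19).

Facet areas (half cross-product norm):
  f1: (p11, p15, p18) → 28.7230
  f2: (p4, p11, p13) → 81.7536
  f3: (p7, p12, p3) → 50.4783
  f4: (p7, p15, p18) → 13.5519
  f5: (p7, p15, p3) → 41.3207
  f6: (p1, p3, p13) → 25.2667
  f7: (p1, p12, p13) → 8.9759
  f8: (p1, p12, p3) → 28.6915
  f9: (p9, p7, p18) → 27.3727
  f10: (p9, p7, p12) → 39.2763
  f11: (p8, p3, p13) → 7.8624
  f12: (p8, p4, p13) → 42.4042
  f13: (p17, p15, p3) → 31.6473
  f14: (p16, p11, p18) → 13.7289
  f15: (p16, p9, p18) → 33.3419
  f16: (p16, p9, p11) → 17.7713
  f17: (p2, p12, p13) → 20.9244
  f18: (p2, p9, p12) → 46.2440
  f19: (p2, p11, p13) → 13.6160
  f20: (p2, p9, p11) → 73.4766
  f21: (p5, p4, p11) → 54.9891
  f22: (p5, p11, p15) → 40.9107
  f23: (p5, p17, p15) → 4.0975
  f24: (p5, p17, p3) → 22.7041
  f25: (p5, p8, p3) → 23.2361
  f26: (p5, p8, p4) → 29.8763
Σ area = 822.241

Euler: V−E+F = 15−39+26 = 2.

facets=26 area=822.241


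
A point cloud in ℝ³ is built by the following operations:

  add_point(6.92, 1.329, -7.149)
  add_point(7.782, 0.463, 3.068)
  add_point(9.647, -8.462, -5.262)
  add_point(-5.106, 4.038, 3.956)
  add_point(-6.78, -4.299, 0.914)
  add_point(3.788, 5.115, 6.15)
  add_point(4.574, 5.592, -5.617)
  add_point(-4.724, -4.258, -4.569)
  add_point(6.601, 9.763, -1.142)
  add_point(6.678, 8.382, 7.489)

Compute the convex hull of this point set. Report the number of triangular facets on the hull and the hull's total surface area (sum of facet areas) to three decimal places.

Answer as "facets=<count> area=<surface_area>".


facets=16 area=699.629

Points on the hull: [0, 1, 2, 3, 4, 5, 6, 7, 8, 9] (10 of 10).

Triangle areas on the boundary:
  f1: (p9, p8, p2) → 82.5855
  f2: (p3, p9, p8) → 55.5887
  f3: (p7, p2, p4) → 40.6331
  f4: (p7, p3, p4) → 25.6448
  f5: (p1, p2, p4) → 94.0760
  f6: (p1, p9, p2) → 13.4883
  f7: (p0, p8, p2) → 39.5853
  f8: (p0, p7, p2) → 66.6364
  f9: (p5, p1, p4) → 51.0141
  f10: (p5, p1, p9) → 15.1642
  f11: (p5, p3, p4) → 38.7499
  f12: (p5, p3, p9) → 13.5729
  f13: (p6, p0, p8) → 13.0915
  f14: (p6, p0, p7) → 33.3857
  f15: (p6, p3, p8) → 43.3528
  f16: (p6, p7, p3) → 73.0603
Σ area = 699.629

Check V−E+F: 10 − 24 + 16 = 2.


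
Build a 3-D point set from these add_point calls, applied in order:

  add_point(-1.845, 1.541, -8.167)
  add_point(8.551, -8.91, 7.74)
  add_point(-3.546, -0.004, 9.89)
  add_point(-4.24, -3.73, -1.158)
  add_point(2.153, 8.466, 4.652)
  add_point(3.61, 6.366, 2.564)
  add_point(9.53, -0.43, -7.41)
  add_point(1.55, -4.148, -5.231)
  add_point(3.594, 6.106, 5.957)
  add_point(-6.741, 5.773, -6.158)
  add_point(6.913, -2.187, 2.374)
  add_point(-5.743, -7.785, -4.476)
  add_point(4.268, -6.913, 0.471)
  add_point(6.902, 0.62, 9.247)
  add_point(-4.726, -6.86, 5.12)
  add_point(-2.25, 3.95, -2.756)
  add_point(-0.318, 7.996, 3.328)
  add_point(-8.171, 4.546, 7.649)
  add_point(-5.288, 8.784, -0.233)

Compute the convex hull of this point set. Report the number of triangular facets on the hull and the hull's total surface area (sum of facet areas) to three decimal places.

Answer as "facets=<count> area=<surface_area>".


facets=22 area=1060.218

Extreme-point indices: [0, 1, 2, 4, 6, 8, 9, 11, 12, 13, 14, 17, 18] — 13 of 19 on the boundary.

Area of each hull facet:
  f1: (p11, p0, p6) → 61.1597
  f2: (p14, p11, p17) → 56.9238
  f3: (p14, p11, p1) → 63.7476
  f4: (p12, p1, p6) → 43.6882
  f5: (p12, p11, p6) → 63.5690
  f6: (p12, p11, p1) → 29.5240
  f7: (p2, p14, p17) → 27.9545
  f8: (p2, p14, p1) → 57.2944
  f9: (p13, p1, p6) → 80.3041
  f10: (p13, p2, p1) → 50.9550
  f11: (p13, p4, p17) → 58.6460
  f12: (p13, p2, p17) → 28.4661
  f13: (p18, p4, p17) → 40.8484
  f14: (p18, p4, p6) → 74.3916
  f15: (p8, p4, p6) → 24.2723
  f16: (p8, p13, p6) → 57.3959
  f17: (p8, p13, p4) → 0.3727
  f18: (p9, p11, p17) → 93.4886
  f19: (p9, p18, p17) → 28.3116
  f20: (p9, p11, p0) → 35.8770
  f21: (p9, p0, p6) → 23.6542
  f22: (p9, p18, p6) → 59.3729
Σ area = 1060.218

Check V−E+F: 13 − 33 + 22 = 2.


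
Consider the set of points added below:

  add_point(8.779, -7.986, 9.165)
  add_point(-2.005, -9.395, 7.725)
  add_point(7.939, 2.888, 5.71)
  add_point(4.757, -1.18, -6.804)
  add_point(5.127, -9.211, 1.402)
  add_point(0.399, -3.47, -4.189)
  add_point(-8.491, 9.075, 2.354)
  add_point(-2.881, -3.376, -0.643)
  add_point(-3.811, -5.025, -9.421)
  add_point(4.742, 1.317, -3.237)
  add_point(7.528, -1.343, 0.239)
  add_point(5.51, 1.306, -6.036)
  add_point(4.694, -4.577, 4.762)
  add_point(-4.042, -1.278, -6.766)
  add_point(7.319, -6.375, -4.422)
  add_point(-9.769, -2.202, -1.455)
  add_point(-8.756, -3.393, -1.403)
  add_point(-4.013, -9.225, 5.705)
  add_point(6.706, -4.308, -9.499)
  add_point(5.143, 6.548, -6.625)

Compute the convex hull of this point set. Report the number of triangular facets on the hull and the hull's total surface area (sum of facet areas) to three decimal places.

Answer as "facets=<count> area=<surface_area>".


facets=20 area=1088.674

Hull vertices (12/20): indices [0, 1, 2, 4, 6, 8, 14, 15, 16, 17, 18, 19].

Triangle areas on the boundary:
  f1: (p2, p6, p0) → 91.1429
  f2: (p1, p6, p0) → 108.3100
  f3: (p8, p6, p15) → 55.5573
  f4: (p4, p1, p0) → 39.7012
  f5: (p4, p8, p18) → 62.6781
  f6: (p16, p8, p15) → 6.7264
  f7: (p19, p8, p6) → 118.2953
  f8: (p19, p8, p18) → 59.5970
  f9: (p19, p2, p6) → 104.0343
  f10: (p19, p2, p18) → 74.5188
  f11: (p14, p4, p0) → 24.3639
  f12: (p14, p4, p18) → 8.0767
  f13: (p14, p2, p0) → 71.5303
  f14: (p14, p2, p18) → 34.1976
  f15: (p17, p4, p1) → 13.5792
  f16: (p17, p4, p8) → 71.8790
  f17: (p17, p16, p8) → 47.9747
  f18: (p17, p16, p15) → 5.3630
  f19: (p17, p6, p15) → 65.5310
  f20: (p17, p1, p6) → 25.6173
Σ area = 1088.674

Euler characteristic 12−30+20 = 2 ✓


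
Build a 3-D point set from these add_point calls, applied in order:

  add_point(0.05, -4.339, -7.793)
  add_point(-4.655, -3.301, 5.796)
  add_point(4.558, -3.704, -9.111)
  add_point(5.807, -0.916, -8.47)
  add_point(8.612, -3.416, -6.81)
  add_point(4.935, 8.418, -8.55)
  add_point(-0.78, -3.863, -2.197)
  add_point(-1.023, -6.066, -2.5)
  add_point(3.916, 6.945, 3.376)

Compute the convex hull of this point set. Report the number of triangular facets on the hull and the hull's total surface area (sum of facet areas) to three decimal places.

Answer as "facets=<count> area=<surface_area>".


facets=12 area=496.340

Points on the hull: [0, 1, 2, 3, 4, 5, 7, 8] (8 of 9).

Area of each hull facet:
  f1: (p8, p4, p1) → 101.5730
  f2: (p8, p5, p1) → 77.5049
  f3: (p8, p5, p4) → 73.4651
  f4: (p7, p4, p1) → 40.6084
  f5: (p7, p2, p4) → 20.5482
  f6: (p3, p5, p4) → 14.2435
  f7: (p3, p2, p4) → 6.2977
  f8: (p3, p2, p5) → 7.7012
  f9: (p0, p2, p5) → 28.4429
  f10: (p0, p7, p2) → 11.7845
  f11: (p0, p5, p1) → 98.1178
  f12: (p0, p7, p1) → 16.0525
Σ area = 496.340

Euler characteristic 8−18+12 = 2 ✓


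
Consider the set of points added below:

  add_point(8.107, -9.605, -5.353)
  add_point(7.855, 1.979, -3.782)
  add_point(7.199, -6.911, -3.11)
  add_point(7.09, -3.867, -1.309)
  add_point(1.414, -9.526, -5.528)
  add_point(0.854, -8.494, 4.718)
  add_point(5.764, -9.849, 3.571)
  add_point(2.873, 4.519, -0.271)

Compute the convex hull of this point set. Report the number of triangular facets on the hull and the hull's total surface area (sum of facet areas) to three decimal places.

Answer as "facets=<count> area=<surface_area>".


facets=8 area=345.567

6 of the 8 inputs are extreme points: [0, 1, 4, 5, 6, 7].

Triangle areas on the boundary:
  f1: (p4, p7, p5) → 69.9726
  f2: (p6, p7, p5) → 36.7483
  f3: (p6, p4, p5) → 25.7221
  f4: (p6, p4, p0) → 30.0847
  f5: (p1, p6, p0) → 53.6376
  f6: (p1, p6, p7) → 46.3927
  f7: (p1, p4, p0) → 39.1286
  f8: (p1, p4, p7) → 43.8806
Σ area = 345.567

Euler characteristic 6−12+8 = 2 ✓


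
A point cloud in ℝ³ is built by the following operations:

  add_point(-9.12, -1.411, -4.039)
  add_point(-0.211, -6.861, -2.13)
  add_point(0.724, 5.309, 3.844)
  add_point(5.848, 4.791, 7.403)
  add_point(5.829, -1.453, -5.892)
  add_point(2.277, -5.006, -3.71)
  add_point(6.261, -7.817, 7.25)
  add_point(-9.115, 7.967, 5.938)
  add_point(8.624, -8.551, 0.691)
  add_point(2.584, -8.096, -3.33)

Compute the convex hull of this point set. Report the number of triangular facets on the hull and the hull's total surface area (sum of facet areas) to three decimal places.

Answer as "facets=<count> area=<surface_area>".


facets=14 area=740.158

9 of the 10 inputs are extreme points: [0, 1, 2, 3, 4, 6, 7, 8, 9].

Area of each hull facet:
  f1: (p4, p3, p8) → 70.7700
  f2: (p6, p3, p8) → 43.8611
  f3: (p9, p4, p0) → 52.6436
  f4: (p9, p4, p8) → 28.2697
  f5: (p9, p6, p8) → 24.7946
  f6: (p2, p4, p3) → 40.3213
  f7: (p1, p6, p0) → 45.3239
  f8: (p1, p9, p0) → 9.4062
  f9: (p1, p9, p6) → 18.3390
  f10: (p7, p6, p3) → 94.1604
  f11: (p7, p2, p3) → 23.8568
  f12: (p7, p6, p0) → 135.2519
  f13: (p7, p4, p0) → 102.6995
  f14: (p7, p2, p4) → 50.4598
Σ area = 740.158

Euler: V−E+F = 9−21+14 = 2.


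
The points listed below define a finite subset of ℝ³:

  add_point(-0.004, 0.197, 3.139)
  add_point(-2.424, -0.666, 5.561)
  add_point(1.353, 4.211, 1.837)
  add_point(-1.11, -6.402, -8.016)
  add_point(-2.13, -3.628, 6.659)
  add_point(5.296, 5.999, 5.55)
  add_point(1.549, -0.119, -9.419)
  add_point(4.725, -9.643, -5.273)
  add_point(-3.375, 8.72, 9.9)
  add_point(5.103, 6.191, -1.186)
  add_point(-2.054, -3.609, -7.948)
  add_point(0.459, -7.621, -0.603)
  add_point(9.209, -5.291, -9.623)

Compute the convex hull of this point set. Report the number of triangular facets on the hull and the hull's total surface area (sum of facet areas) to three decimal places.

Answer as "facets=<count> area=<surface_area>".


Points on the hull: [1, 3, 4, 5, 6, 7, 8, 9, 10, 11, 12] (11 of 13).

Triangle areas on the boundary:
  f1: (p5, p7, p12) → 71.4803
  f2: (p1, p10, p8) → 57.2903
  f3: (p9, p5, p12) → 42.1154
  f4: (p9, p5, p8) → 31.1400
  f5: (p3, p7, p12) → 27.4715
  f6: (p4, p5, p7) → 91.6235
  f7: (p4, p5, p8) → 57.6199
  f8: (p4, p1, p8) → 11.6370
  f9: (p4, p1, p10) → 21.7334
  f10: (p4, p3, p10) → 21.5324
  f11: (p6, p10, p8) → 56.4835
  f12: (p6, p9, p8) → 67.5326
  f13: (p6, p9, p12) → 50.5602
  f14: (p6, p3, p12) → 31.6472
  f15: (p6, p3, p10) → 7.0467
  f16: (p11, p3, p7) → 22.0739
  f17: (p11, p4, p7) → 11.3107
  f18: (p11, p4, p3) → 24.6160
Σ area = 704.914

Euler characteristic 11−27+18 = 2 ✓

facets=18 area=704.914


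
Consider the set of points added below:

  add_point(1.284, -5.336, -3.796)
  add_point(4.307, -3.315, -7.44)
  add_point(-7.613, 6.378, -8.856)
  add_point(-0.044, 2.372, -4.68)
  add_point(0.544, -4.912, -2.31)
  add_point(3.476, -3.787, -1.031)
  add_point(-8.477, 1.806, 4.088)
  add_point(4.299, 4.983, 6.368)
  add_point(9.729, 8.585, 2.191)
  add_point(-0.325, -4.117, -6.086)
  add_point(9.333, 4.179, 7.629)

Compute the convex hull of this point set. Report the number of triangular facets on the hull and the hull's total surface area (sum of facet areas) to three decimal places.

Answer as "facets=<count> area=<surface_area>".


facets=16 area=687.448

Extreme-point indices: [0, 1, 2, 4, 5, 6, 7, 8, 9, 10] — 10 of 11 on the boundary.

Area of each hull facet:
  f1: (p2, p8, p6) → 129.4272
  f2: (p9, p2, p6) → 81.1285
  f3: (p7, p8, p6) → 37.4554
  f4: (p7, p10, p6) → 13.6511
  f5: (p7, p10, p8) → 17.9203
  f6: (p4, p10, p6) → 101.5564
  f7: (p4, p9, p6) → 24.9960
  f8: (p4, p9, p0) → 2.4740
  f9: (p5, p4, p0) → 2.9030
  f10: (p5, p4, p10) → 12.2653
  f11: (p1, p2, p8) → 123.9083
  f12: (p1, p9, p2) → 30.1024
  f13: (p1, p9, p0) → 7.2738
  f14: (p1, p5, p0) → 9.9176
  f15: (p1, p10, p8) → 56.9142
  f16: (p1, p5, p10) → 35.5548
Σ area = 687.448

Euler characteristic 10−24+16 = 2 ✓


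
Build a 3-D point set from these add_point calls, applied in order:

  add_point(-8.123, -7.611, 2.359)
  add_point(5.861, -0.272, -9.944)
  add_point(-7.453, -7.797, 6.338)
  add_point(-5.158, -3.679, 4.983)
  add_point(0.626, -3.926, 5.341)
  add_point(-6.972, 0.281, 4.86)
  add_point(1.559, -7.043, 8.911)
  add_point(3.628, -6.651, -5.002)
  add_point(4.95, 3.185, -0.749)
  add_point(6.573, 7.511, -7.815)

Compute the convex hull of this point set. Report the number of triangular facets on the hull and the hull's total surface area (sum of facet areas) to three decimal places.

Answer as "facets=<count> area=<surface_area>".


Points on the hull: [0, 1, 2, 5, 6, 7, 8, 9] (8 of 10).

Per-facet area ½‖(b−a)×(c−a)‖:
  f1: (p1, p9, p0) → 78.4625
  f2: (p5, p9, p0) → 80.6485
  f3: (p7, p1, p0) → 46.9509
  f4: (p7, p1, p6) → 45.0636
  f5: (p2, p5, p0) → 16.2345
  f6: (p2, p5, p6) → 38.5308
  f7: (p2, p7, p0) → 25.9122
  f8: (p2, p7, p6) → 65.6136
  f9: (p8, p5, p9) → 44.3160
  f10: (p8, p5, p6) → 75.2793
  f11: (p8, p1, p9) → 32.7319
  f12: (p8, p1, p6) → 65.5454
Σ area = 615.289

Check V−E+F: 8 − 18 + 12 = 2.

facets=12 area=615.289


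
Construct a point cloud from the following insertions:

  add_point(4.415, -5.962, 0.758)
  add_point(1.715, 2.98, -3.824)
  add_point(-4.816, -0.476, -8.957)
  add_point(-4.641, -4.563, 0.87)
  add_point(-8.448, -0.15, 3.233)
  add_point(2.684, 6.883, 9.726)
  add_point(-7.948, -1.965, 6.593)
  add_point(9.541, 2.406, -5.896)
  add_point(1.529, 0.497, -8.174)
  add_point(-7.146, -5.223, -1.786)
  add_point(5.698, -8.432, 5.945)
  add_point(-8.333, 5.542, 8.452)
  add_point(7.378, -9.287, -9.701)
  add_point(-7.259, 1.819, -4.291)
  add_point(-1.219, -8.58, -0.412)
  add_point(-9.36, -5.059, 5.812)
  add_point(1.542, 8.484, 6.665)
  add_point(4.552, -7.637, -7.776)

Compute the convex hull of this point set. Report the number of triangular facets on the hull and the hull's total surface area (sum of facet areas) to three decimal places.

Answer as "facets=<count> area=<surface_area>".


Points on the hull: [1, 2, 4, 5, 7, 8, 9, 10, 11, 12, 13, 14, 15, 16] (14 of 18).

Facet areas (half cross-product norm):
  f1: (p10, p5, p15) → 114.1304
  f2: (p10, p12, p7) → 92.6974
  f3: (p10, p5, p7) → 120.6768
  f4: (p9, p2, p12) → 66.9812
  f5: (p8, p12, p7) → 47.5622
  f6: (p8, p2, p12) → 34.7655
  f7: (p11, p5, p15) → 59.5635
  f8: (p14, p10, p15) → 50.2535
  f9: (p14, p10, p12) → 59.5518
  f10: (p14, p9, p15) → 27.4550
  f11: (p14, p9, p12) → 39.0956
  f12: (p13, p9, p15) → 28.2420
  f13: (p13, p9, p2) → 21.3412
  f14: (p4, p11, p15) → 20.4392
  f15: (p4, p13, p15) → 16.1680
  f16: (p4, p13, p11) → 26.9847
  f17: (p16, p11, p5) → 19.0162
  f18: (p16, p13, p11) → 68.7353
  f19: (p16, p5, p7) → 27.5726
  f20: (p1, p13, p2) → 24.5871
  f21: (p1, p16, p13) → 53.4490
  f22: (p1, p8, p2) → 15.8237
  f23: (p1, p8, p7) → 19.8374
  f24: (p1, p16, p7) → 46.2476
Σ area = 1101.177

Euler characteristic 14−36+24 = 2 ✓

facets=24 area=1101.177


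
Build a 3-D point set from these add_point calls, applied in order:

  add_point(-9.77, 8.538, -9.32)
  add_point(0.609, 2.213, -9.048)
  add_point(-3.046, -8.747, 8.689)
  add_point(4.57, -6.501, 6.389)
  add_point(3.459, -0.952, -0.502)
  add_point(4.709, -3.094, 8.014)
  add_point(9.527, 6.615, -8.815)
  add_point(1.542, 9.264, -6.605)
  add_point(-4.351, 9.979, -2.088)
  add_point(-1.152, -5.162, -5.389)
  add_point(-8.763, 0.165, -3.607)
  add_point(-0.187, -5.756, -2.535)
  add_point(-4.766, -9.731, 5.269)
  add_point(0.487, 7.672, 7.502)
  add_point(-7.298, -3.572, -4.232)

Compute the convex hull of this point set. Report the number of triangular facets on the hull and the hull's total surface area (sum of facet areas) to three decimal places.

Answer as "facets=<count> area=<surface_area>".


facets=24 area=1048.554

14 of the 15 inputs are extreme points: [0, 1, 2, 3, 5, 6, 7, 8, 9, 10, 11, 12, 13, 14].

Facet areas (half cross-product norm):
  f1: (p7, p6, p0) → 29.5343
  f2: (p7, p8, p0) → 34.1195
  f3: (p13, p8, p0) → 19.9874
  f4: (p13, p5, p6) → 106.1583
  f5: (p13, p7, p6) → 59.3321
  f6: (p13, p7, p8) → 40.4433
  f7: (p1, p6, p0) → 51.0648
  f8: (p1, p9, p0) → 49.0255
  f9: (p1, p9, p6) → 34.5528
  f10: (p14, p9, p0) → 40.6918
  f11: (p14, p9, p12) → 36.7391
  f12: (p3, p5, p6) → 37.6695
  f13: (p3, p9, p6) → 107.0013
  f14: (p2, p13, p5) → 53.8313
  f15: (p2, p3, p12) → 15.9079
  f16: (p2, p3, p5) → 15.4133
  f17: (p10, p14, p0) → 14.6622
  f18: (p10, p14, p12) → 21.1499
  f19: (p10, p2, p12) → 23.7410
  f20: (p10, p13, p0) → 82.8127
  f21: (p10, p2, p13) → 117.0851
  f22: (p11, p9, p12) → 11.3173
  f23: (p11, p3, p12) → 43.1850
  f24: (p11, p3, p9) → 3.1291
Σ area = 1048.554

Euler characteristic 14−36+24 = 2 ✓


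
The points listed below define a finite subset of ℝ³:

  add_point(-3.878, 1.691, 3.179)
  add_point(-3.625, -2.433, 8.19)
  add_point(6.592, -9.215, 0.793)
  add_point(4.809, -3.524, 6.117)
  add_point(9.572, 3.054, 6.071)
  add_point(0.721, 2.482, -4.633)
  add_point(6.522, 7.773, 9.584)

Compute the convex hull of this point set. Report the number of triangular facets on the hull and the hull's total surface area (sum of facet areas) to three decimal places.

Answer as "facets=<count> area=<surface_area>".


Extreme-point indices: [0, 1, 2, 3, 4, 5, 6] — 7 of 7 on the boundary.

Triangle areas on the boundary:
  f1: (p5, p2, p0) → 63.2734
  f2: (p5, p2, p4) → 83.8268
  f3: (p1, p2, p0) → 46.3922
  f4: (p6, p1, p0) → 44.0458
  f5: (p6, p5, p0) → 62.0669
  f6: (p6, p5, p4) → 45.5761
  f7: (p3, p2, p4) → 29.1201
  f8: (p3, p1, p2) → 31.0431
  f9: (p3, p6, p4) → 25.6368
  f10: (p3, p6, p1) → 52.1981
Σ area = 483.179

Check V−E+F: 7 − 15 + 10 = 2.

facets=10 area=483.179


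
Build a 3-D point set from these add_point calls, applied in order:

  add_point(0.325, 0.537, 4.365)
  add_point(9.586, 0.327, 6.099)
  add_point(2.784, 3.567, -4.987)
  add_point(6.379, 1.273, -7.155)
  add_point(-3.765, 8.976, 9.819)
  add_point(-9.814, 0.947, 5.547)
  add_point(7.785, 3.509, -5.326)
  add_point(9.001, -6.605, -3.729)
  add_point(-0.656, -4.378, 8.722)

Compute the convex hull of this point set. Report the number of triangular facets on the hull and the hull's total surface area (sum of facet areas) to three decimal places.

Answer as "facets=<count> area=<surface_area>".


Extreme-point indices: [1, 2, 3, 4, 5, 6, 7, 8] — 8 of 9 on the boundary.

Area of each hull facet:
  f1: (p7, p3, p5) → 92.4199
  f2: (p8, p4, p5) → 58.9595
  f3: (p8, p4, p1) → 78.3365
  f4: (p8, p7, p5) → 82.5843
  f5: (p8, p7, p1) → 69.3742
  f6: (p2, p4, p5) → 86.9821
  f7: (p2, p3, p5) → 24.8521
  f8: (p6, p4, p1) → 97.8820
  f9: (p6, p7, p1) → 55.9709
  f10: (p6, p7, p3) → 13.9104
  f11: (p6, p2, p4) → 38.3114
  f12: (p6, p2, p3) → 7.4147
Σ area = 706.998

Check V−E+F: 8 − 18 + 12 = 2.

facets=12 area=706.998


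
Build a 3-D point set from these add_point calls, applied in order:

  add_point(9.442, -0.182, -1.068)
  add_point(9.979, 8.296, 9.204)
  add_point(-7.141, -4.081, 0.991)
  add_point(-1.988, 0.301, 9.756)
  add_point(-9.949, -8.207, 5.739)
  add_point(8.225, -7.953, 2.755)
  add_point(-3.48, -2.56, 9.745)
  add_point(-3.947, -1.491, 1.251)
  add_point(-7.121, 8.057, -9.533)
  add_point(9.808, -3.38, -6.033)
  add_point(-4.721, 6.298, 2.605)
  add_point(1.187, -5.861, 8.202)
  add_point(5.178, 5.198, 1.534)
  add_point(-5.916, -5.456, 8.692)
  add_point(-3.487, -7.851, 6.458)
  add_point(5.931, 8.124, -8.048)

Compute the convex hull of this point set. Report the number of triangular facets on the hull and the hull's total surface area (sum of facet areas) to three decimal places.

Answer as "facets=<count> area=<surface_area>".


Hull vertices (13/16): indices [1, 2, 3, 4, 5, 6, 8, 9, 10, 11, 13, 14, 15].

Triangle areas on the boundary:
  f1: (p10, p8, p4) → 94.9496
  f2: (p10, p3, p4) → 59.9268
  f3: (p10, p8, p1) → 84.6482
  f4: (p10, p3, p1) → 69.3702
  f5: (p2, p8, p4) → 23.5884
  f6: (p2, p9, p4) → 47.3489
  f7: (p2, p9, p8) → 141.5533
  f8: (p15, p8, p1) → 109.5863
  f9: (p15, p9, p1) → 106.3098
  f10: (p15, p9, p8) → 76.3898
  f11: (p5, p9, p4) → 88.0235
  f12: (p5, p9, p1) → 87.5398
  f13: (p11, p5, p1) → 75.1286
  f14: (p13, p3, p4) → 10.0689
  f15: (p14, p5, p4) → 16.3659
  f16: (p14, p11, p5) → 22.5898
  f17: (p14, p13, p4) → 11.5084
  f18: (p14, p13, p11) → 10.8675
  f19: (p6, p13, p3) → 2.1380
  f20: (p6, p13, p11) → 11.6287
  f21: (p6, p3, p1) → 11.1958
  f22: (p6, p11, p1) → 49.2927
Σ area = 1210.019

Euler: V−E+F = 13−33+22 = 2.

facets=22 area=1210.019


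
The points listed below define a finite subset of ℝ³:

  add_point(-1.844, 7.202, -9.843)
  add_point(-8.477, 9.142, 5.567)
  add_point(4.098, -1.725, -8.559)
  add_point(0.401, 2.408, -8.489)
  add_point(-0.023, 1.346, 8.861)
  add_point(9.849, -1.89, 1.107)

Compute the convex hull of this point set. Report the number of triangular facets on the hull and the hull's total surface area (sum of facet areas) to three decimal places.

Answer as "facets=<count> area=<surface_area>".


facets=8 area=544.299

6 of the 6 inputs are extreme points: [0, 1, 2, 3, 4, 5].

Area of each hull facet:
  f1: (p4, p5, p1) → 65.4505
  f2: (p0, p5, p1) → 151.1355
  f3: (p2, p4, p1) → 108.6299
  f4: (p2, p4, p5) → 72.3756
  f5: (p2, p0, p5) → 55.7904
  f6: (p3, p0, p1) → 46.1103
  f7: (p3, p2, p1) → 39.0373
  f8: (p3, p2, p0) → 5.7696
Σ area = 544.299

Euler: V−E+F = 6−12+8 = 2.


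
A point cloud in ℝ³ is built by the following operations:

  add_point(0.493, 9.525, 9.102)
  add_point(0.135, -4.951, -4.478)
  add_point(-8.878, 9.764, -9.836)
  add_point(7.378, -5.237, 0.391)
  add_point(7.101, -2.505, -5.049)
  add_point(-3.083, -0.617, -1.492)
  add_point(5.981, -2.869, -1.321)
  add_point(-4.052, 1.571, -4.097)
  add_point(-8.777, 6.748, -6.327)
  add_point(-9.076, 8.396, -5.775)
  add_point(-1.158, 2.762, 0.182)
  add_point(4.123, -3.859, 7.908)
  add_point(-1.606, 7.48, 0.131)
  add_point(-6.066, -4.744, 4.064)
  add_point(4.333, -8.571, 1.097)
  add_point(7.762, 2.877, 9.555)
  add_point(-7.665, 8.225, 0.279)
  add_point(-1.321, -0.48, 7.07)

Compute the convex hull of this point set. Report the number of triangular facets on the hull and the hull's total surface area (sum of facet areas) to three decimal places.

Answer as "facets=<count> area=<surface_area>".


Points on the hull: [0, 1, 2, 3, 4, 8, 9, 11, 13, 14, 15, 16, 17] (13 of 18).

Area of each hull facet:
  f1: (p11, p13, p14) → 43.0047
  f2: (p8, p2, p9) → 3.7825
  f3: (p8, p13, p9) → 11.9687
  f4: (p1, p13, p14) → 40.1711
  f5: (p1, p4, p14) → 27.8082
  f6: (p1, p4, p2) → 65.8382
  f7: (p1, p8, p2) → 26.8567
  f8: (p1, p8, p13) → 75.3893
  f9: (p0, p11, p15) → 37.5979
  f10: (p0, p4, p15) → 75.8365
  f11: (p0, p4, p2) → 181.8291
  f12: (p3, p4, p15) → 34.6281
  f13: (p3, p4, p14) → 12.5403
  f14: (p3, p11, p15) → 32.1529
  f15: (p3, p11, p14) → 18.2225
  f16: (p17, p11, p13) → 21.6927
  f17: (p17, p0, p13) → 22.6668
  f18: (p17, p0, p11) → 31.6053
  f19: (p16, p2, p9) → 5.2306
  f20: (p16, p0, p2) → 38.9603
  f21: (p16, p13, p9) → 40.0220
  f22: (p16, p0, p13) → 80.8745
Σ area = 928.679

Euler characteristic 13−33+22 = 2 ✓

facets=22 area=928.679


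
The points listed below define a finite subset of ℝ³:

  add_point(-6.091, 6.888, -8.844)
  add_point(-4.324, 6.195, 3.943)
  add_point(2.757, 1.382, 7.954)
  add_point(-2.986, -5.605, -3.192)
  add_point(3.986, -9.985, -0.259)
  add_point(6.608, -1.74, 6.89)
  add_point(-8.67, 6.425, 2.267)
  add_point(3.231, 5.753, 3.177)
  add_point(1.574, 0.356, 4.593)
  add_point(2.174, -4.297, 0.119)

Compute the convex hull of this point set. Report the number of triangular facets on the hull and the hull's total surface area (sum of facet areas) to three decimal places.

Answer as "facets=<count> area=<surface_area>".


Extreme-point indices: [0, 1, 2, 3, 4, 5, 6, 7] — 8 of 10 on the boundary.

Area of each hull facet:
  f1: (p7, p4, p5) → 48.8603
  f2: (p7, p0, p4) → 122.7244
  f3: (p2, p4, p6) → 95.8093
  f4: (p2, p4, p5) → 25.9704
  f5: (p2, p7, p5) → 16.1109
  f6: (p3, p4, p6) → 49.9445
  f7: (p3, p0, p6) → 74.3131
  f8: (p3, p0, p4) → 40.1925
  f9: (p1, p0, p6) → 26.3527
  f10: (p1, p7, p0) → 49.1276
  f11: (p1, p2, p6) → 10.6542
  f12: (p1, p2, p7) → 24.5491
Σ area = 584.609

Check V−E+F: 8 − 18 + 12 = 2.

facets=12 area=584.609


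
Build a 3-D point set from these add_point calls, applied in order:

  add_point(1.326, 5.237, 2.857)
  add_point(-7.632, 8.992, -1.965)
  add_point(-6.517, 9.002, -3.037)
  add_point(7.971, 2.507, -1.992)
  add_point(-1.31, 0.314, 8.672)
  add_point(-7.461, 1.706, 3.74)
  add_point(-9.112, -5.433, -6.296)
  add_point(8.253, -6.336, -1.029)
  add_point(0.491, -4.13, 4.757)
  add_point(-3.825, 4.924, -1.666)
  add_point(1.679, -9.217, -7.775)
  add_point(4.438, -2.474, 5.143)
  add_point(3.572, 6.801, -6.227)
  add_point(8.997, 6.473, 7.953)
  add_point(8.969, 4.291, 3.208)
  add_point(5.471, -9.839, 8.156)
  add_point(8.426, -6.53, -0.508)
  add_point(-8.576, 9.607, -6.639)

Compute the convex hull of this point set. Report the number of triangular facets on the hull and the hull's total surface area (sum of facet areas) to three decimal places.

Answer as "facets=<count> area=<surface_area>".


Points on the hull: [1, 3, 4, 5, 6, 7, 10, 12, 13, 14, 15, 16, 17] (13 of 18).

Triangle areas on the boundary:
  f1: (p10, p17, p6) → 83.0141
  f2: (p5, p17, p6) → 77.4678
  f3: (p12, p17, p13) → 87.4739
  f4: (p12, p10, p17) → 100.5038
  f5: (p1, p17, p13) → 34.5220
  f6: (p1, p5, p17) → 15.8112
  f7: (p15, p10, p6) → 93.9646
  f8: (p15, p5, p6) → 110.8323
  f9: (p3, p12, p10) → 54.1431
  f10: (p4, p15, p13) → 73.3931
  f11: (p4, p15, p5) → 41.0215
  f12: (p4, p1, p13) → 90.8742
  f13: (p4, p1, p5) → 31.3997
  f14: (p14, p12, p13) → 21.4403
  f15: (p14, p3, p12) → 18.6281
  f16: (p16, p15, p10) → 46.9988
  f17: (p16, p14, p3) → 25.3058
  f18: (p16, p15, p13) → 74.1884
  f19: (p16, p14, p13) → 21.6585
  f20: (p7, p3, p10) → 42.9875
  f21: (p7, p16, p10) → 2.0087
  f22: (p7, p16, p3) → 2.3300
Σ area = 1149.968

Check V−E+F: 13 − 33 + 22 = 2.

facets=22 area=1149.968


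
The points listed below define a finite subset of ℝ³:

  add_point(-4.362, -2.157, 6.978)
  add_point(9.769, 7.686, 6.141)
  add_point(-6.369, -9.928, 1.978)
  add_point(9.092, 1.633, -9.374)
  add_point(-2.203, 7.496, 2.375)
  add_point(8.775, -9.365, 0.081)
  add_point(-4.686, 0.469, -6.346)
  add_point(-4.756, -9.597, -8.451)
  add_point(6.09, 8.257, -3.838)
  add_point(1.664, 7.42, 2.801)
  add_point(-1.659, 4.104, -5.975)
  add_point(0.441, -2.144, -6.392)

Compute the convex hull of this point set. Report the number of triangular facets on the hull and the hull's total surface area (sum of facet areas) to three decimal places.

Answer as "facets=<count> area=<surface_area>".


facets=16 area=1037.722

Points on the hull: [0, 1, 2, 3, 4, 5, 6, 7, 8, 10] (10 of 12).

Area of each hull facet:
  f1: (p3, p8, p1) → 44.2803
  f2: (p5, p0, p2) → 71.0944
  f3: (p5, p0, p1) → 128.8189
  f4: (p5, p3, p1) → 114.1065
  f5: (p6, p0, p2) → 59.7993
  f6: (p4, p6, p0) → 60.3572
  f7: (p4, p0, p1) → 68.2747
  f8: (p4, p8, p1) → 52.9796
  f9: (p7, p6, p2) → 53.4956
  f10: (p7, p6, p3) → 72.7152
  f11: (p7, p5, p2) → 77.5100
  f12: (p7, p5, p3) → 110.0137
  f13: (p10, p4, p8) → 38.4237
  f14: (p10, p4, p6) → 20.2823
  f15: (p10, p3, p8) → 40.5584
  f16: (p10, p6, p3) → 25.0124
Σ area = 1037.722

Check V−E+F: 10 − 24 + 16 = 2.


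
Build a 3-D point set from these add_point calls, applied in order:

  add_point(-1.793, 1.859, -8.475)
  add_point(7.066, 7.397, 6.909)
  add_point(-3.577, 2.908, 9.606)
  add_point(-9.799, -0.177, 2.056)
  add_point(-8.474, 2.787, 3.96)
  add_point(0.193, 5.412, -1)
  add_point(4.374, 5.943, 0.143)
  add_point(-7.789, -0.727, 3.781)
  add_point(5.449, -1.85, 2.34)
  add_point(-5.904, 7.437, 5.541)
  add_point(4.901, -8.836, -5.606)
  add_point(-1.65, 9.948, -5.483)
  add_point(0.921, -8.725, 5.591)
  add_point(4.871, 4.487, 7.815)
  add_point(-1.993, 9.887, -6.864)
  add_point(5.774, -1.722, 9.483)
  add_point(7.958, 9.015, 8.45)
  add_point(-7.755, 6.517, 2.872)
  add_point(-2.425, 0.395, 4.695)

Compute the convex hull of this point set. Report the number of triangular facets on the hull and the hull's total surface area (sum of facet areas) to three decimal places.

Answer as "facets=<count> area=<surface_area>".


14 of the 19 inputs are extreme points: [0, 2, 3, 4, 6, 7, 9, 10, 11, 12, 14, 15, 16, 17].

Per-facet area ½‖(b−a)×(c−a)‖:
  f1: (p12, p10, p3) → 84.1086
  f2: (p9, p11, p16) → 84.6862
  f3: (p0, p10, p3) → 86.5885
  f4: (p6, p10, p16) → 60.5218
  f5: (p15, p10, p16) → 86.4101
  f6: (p15, p12, p10) → 54.2316
  f7: (p14, p0, p10) → 33.2138
  f8: (p14, p6, p10) → 80.6621
  f9: (p14, p0, p3) → 54.8013
  f10: (p14, p11, p16) → 4.4008
  f11: (p14, p6, p16) → 34.8359
  f12: (p14, p17, p3) → 39.4416
  f13: (p14, p9, p11) → 5.2617
  f14: (p14, p17, p9) → 18.9651
  f15: (p2, p9, p16) → 42.5967
  f16: (p2, p15, p16) → 55.5398
  f17: (p2, p15, p12) → 48.4735
  f18: (p4, p2, p3) → 10.9754
  f19: (p4, p2, p9) → 17.5323
  f20: (p4, p17, p3) → 5.5327
  f21: (p4, p17, p9) → 6.6046
  f22: (p7, p12, p3) → 10.2577
  f23: (p7, p2, p3) → 7.1080
  f24: (p7, p2, p12) → 47.3177
Σ area = 980.068

Euler characteristic 14−36+24 = 2 ✓

facets=24 area=980.068


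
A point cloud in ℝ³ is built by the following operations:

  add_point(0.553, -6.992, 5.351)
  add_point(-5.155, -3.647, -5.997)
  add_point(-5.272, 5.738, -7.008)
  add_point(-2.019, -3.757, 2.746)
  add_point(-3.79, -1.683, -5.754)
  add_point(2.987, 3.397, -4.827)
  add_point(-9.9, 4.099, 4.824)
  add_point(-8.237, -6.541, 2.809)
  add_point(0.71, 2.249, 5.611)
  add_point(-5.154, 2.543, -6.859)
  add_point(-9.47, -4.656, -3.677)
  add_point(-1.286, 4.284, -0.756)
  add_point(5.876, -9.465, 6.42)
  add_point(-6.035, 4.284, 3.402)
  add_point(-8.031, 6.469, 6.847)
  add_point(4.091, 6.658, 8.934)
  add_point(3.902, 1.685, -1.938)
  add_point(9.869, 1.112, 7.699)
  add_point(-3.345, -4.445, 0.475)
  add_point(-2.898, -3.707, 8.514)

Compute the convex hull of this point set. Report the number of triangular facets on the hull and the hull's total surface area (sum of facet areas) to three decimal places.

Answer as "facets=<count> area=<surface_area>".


facets=20 area=930.545

Points on the hull: [1, 2, 5, 6, 7, 9, 10, 12, 14, 15, 17, 19] (12 of 20).

Triangle areas on the boundary:
  f1: (p10, p2, p6) → 64.5837
  f2: (p19, p12, p17) → 59.1827
  f3: (p5, p12, p17) → 81.7688
  f4: (p15, p19, p17) → 49.9093
  f5: (p15, p5, p17) → 55.6551
  f6: (p15, p5, p2) → 60.8135
  f7: (p7, p10, p12) → 45.4435
  f8: (p7, p19, p12) → 43.4925
  f9: (p7, p10, p6) → 37.3396
  f10: (p7, p19, p6) → 42.4810
  f11: (p1, p10, p12) → 43.5373
  f12: (p1, p5, p12) → 89.8727
  f13: (p14, p19, p6) → 20.1701
  f14: (p14, p15, p19) → 63.2673
  f15: (p14, p2, p6) → 22.5641
  f16: (p14, p15, p2) → 86.9825
  f17: (p9, p5, p2) → 13.4774
  f18: (p9, p1, p5) → 26.2959
  f19: (p9, p10, p2) → 8.6319
  f20: (p9, p1, p10) → 15.0764
Σ area = 930.545

Euler: V−E+F = 12−30+20 = 2.


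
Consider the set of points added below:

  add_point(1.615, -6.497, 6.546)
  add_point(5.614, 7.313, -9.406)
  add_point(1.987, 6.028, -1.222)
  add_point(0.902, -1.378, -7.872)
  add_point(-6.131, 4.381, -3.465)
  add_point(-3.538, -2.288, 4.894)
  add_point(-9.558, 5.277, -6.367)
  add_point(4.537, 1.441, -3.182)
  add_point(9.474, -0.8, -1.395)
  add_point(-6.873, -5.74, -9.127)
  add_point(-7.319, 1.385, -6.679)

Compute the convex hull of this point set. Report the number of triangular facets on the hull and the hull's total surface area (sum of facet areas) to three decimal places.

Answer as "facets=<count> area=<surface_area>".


facets=14 area=708.423

9 of the 11 inputs are extreme points: [0, 1, 2, 3, 4, 5, 6, 8, 9].

Per-facet area ½‖(b−a)×(c−a)‖:
  f1: (p9, p0, p8) → 107.4755
  f2: (p9, p1, p6) → 90.0861
  f3: (p2, p1, p6) → 57.2522
  f4: (p2, p0, p8) → 62.6484
  f5: (p2, p1, p8) → 44.7433
  f6: (p3, p1, p8) → 50.8136
  f7: (p3, p9, p8) → 29.1899
  f8: (p3, p9, p1) → 26.6400
  f9: (p5, p2, p0) → 39.2623
  f10: (p5, p9, p6) → 79.5615
  f11: (p5, p9, p0) → 49.1311
  f12: (p4, p2, p6) → 10.7805
  f13: (p4, p5, p6) → 15.8776
  f14: (p4, p5, p2) → 44.9614
Σ area = 708.423

Check V−E+F: 9 − 21 + 14 = 2.


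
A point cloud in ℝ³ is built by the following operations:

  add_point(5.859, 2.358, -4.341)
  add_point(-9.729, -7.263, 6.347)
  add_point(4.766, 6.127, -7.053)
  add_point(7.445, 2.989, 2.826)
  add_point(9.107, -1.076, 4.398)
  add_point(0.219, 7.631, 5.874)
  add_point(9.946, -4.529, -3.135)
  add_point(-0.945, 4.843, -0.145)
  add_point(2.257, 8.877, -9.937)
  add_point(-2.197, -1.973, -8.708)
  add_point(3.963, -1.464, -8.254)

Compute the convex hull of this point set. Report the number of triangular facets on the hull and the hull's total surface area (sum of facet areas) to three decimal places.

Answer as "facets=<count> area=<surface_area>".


facets=14 area=809.861

Points on the hull: [1, 2, 3, 4, 5, 6, 8, 9, 10] (9 of 11).

Per-facet area ½‖(b−a)×(c−a)‖:
  f1: (p5, p8, p1) → 141.3661
  f2: (p9, p6, p1) → 119.9805
  f3: (p9, p8, p1) → 88.4926
  f4: (p3, p5, p8) → 67.0297
  f5: (p10, p8, p6) → 37.0563
  f6: (p10, p9, p6) → 18.2148
  f7: (p10, p9, p8) → 32.7566
  f8: (p2, p8, p6) → 12.0460
  f9: (p2, p3, p6) → 51.1132
  f10: (p2, p3, p8) → 12.4453
  f11: (p4, p6, p1) → 82.8389
  f12: (p4, p3, p6) → 19.3424
  f13: (p4, p5, p1) → 110.3970
  f14: (p4, p3, p5) → 16.7815
Σ area = 809.861

Check V−E+F: 9 − 21 + 14 = 2.


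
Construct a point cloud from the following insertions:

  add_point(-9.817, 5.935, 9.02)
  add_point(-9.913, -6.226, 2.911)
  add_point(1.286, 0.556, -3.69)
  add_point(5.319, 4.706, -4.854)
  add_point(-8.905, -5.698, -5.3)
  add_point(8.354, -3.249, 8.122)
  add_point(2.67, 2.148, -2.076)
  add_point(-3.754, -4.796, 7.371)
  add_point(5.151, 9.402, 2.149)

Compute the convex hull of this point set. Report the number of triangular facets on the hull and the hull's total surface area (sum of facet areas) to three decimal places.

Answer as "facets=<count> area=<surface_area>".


Extreme-point indices: [0, 1, 2, 3, 4, 5, 7, 8] — 8 of 9 on the boundary.

Area of each hull facet:
  f1: (p0, p8, p5) → 119.3560
  f2: (p3, p8, p5) → 59.8369
  f3: (p3, p0, p8) → 68.8604
  f4: (p7, p5, p1) → 25.1624
  f5: (p7, p0, p1) → 47.5486
  f6: (p7, p0, p5) → 70.7795
  f7: (p4, p5, p1) → 78.8735
  f8: (p4, p0, p1) → 52.0160
  f9: (p4, p3, p0) → 152.4318
  f10: (p2, p3, p5) → 42.1466
  f11: (p2, p4, p5) → 79.3185
  f12: (p2, p4, p3) → 14.3460
Σ area = 810.676

Euler characteristic 8−18+12 = 2 ✓

facets=12 area=810.676
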